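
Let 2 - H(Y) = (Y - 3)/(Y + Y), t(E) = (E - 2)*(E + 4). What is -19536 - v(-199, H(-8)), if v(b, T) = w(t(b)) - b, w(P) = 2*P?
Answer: -98125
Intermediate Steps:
t(E) = (-2 + E)*(4 + E)
H(Y) = 2 - (-3 + Y)/(2*Y) (H(Y) = 2 - (Y - 3)/(Y + Y) = 2 - (-3 + Y)/(2*Y))
v(b, T) = -16 + 2*b² + 3*b (v(b, T) = 2*(-8 + b² + 2*b) - b = (-16 + 2*b² + 4*b) - b = -16 + 2*b² + 3*b)
-19536 - v(-199, H(-8)) = -19536 - (-16 + 2*(-199)² + 3*(-199)) = -19536 - (-16 + 2*39601 - 597) = -19536 - (-16 + 79202 - 597) = -19536 - 1*78589 = -19536 - 78589 = -98125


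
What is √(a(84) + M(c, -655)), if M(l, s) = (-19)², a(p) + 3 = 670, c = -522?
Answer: 2*√257 ≈ 32.062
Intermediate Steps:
a(p) = 667 (a(p) = -3 + 670 = 667)
M(l, s) = 361
√(a(84) + M(c, -655)) = √(667 + 361) = √1028 = 2*√257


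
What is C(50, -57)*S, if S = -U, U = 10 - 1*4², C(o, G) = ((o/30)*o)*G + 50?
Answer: -28200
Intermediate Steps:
C(o, G) = 50 + G*o²/30 (C(o, G) = ((o*(1/30))*o)*G + 50 = ((o/30)*o)*G + 50 = (o²/30)*G + 50 = G*o²/30 + 50 = 50 + G*o²/30)
U = -6 (U = 10 - 1*16 = 10 - 16 = -6)
S = 6 (S = -1*(-6) = 6)
C(50, -57)*S = (50 + (1/30)*(-57)*50²)*6 = (50 + (1/30)*(-57)*2500)*6 = (50 - 4750)*6 = -4700*6 = -28200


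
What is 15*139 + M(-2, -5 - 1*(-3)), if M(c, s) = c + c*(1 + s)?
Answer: 2085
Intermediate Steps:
15*139 + M(-2, -5 - 1*(-3)) = 15*139 - 2*(2 + (-5 - 1*(-3))) = 2085 - 2*(2 + (-5 + 3)) = 2085 - 2*(2 - 2) = 2085 - 2*0 = 2085 + 0 = 2085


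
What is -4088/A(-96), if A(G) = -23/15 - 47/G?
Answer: 654080/167 ≈ 3916.6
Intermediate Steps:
A(G) = -23/15 - 47/G (A(G) = -23*1/15 - 47/G = -23/15 - 47/G)
-4088/A(-96) = -4088/(-23/15 - 47/(-96)) = -4088/(-23/15 - 47*(-1/96)) = -4088/(-23/15 + 47/96) = -4088/(-167/160) = -4088*(-160/167) = 654080/167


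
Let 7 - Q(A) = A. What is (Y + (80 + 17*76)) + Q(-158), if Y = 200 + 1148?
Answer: 2885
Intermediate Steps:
Q(A) = 7 - A
Y = 1348
(Y + (80 + 17*76)) + Q(-158) = (1348 + (80 + 17*76)) + (7 - 1*(-158)) = (1348 + (80 + 1292)) + (7 + 158) = (1348 + 1372) + 165 = 2720 + 165 = 2885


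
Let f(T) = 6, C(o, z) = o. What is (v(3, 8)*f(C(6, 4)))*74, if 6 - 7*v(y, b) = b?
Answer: -888/7 ≈ -126.86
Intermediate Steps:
v(y, b) = 6/7 - b/7
(v(3, 8)*f(C(6, 4)))*74 = ((6/7 - ⅐*8)*6)*74 = ((6/7 - 8/7)*6)*74 = -2/7*6*74 = -12/7*74 = -888/7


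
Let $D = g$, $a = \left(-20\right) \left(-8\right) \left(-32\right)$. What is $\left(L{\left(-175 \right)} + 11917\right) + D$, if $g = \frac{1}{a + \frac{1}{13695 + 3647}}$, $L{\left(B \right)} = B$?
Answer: $\frac{1042584362596}{88791039} \approx 11742.0$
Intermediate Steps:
$a = -5120$ ($a = 160 \left(-32\right) = -5120$)
$g = - \frac{17342}{88791039}$ ($g = \frac{1}{-5120 + \frac{1}{13695 + 3647}} = \frac{1}{-5120 + \frac{1}{17342}} = \frac{1}{- \frac{88791039}{17342}} = - \frac{17342}{88791039} \approx -0.00019531$)
$D = - \frac{17342}{88791039} \approx -0.00019531$
$\left(L{\left(-175 \right)} + 11917\right) + D = \left(-175 + 11917\right) - \frac{17342}{88791039} = 11742 - \frac{17342}{88791039} = \frac{1042584362596}{88791039}$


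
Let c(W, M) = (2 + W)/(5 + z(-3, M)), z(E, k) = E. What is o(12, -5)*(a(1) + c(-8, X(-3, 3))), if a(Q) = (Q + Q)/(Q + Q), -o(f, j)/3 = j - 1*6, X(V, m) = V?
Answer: -66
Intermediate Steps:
o(f, j) = 18 - 3*j (o(f, j) = -3*(j - 1*6) = -3*(j - 6) = -3*(-6 + j) = 18 - 3*j)
c(W, M) = 1 + W/2 (c(W, M) = (2 + W)/(5 - 3) = (2 + W)/2 = (2 + W)*(1/2) = 1 + W/2)
a(Q) = 1 (a(Q) = (2*Q)/((2*Q)) = (2*Q)*(1/(2*Q)) = 1)
o(12, -5)*(a(1) + c(-8, X(-3, 3))) = (18 - 3*(-5))*(1 + (1 + (1/2)*(-8))) = (18 + 15)*(1 + (1 - 4)) = 33*(1 - 3) = 33*(-2) = -66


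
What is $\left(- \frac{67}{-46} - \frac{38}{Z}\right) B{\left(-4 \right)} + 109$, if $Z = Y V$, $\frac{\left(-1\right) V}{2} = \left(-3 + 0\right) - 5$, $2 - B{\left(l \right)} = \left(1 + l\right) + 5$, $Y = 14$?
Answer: $109$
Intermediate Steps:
$B{\left(l \right)} = -4 - l$ ($B{\left(l \right)} = 2 - \left(\left(1 + l\right) + 5\right) = 2 - \left(6 + l\right) = -4 - l$)
$V = 16$ ($V = - 2 \left(\left(-3 + 0\right) - 5\right) = - 2 \left(-3 - 5\right) = \left(-2\right) \left(-8\right) = 16$)
$Z = 224$ ($Z = 14 \cdot 16 = 224$)
$\left(- \frac{67}{-46} - \frac{38}{Z}\right) B{\left(-4 \right)} + 109 = \left(- \frac{67}{-46} - \frac{38}{224}\right) \left(-4 - -4\right) + 109 = \left(\left(-67\right) \left(- \frac{1}{46}\right) - \frac{19}{112}\right) \left(-4 + 4\right) + 109 = \left(\frac{67}{46} - \frac{19}{112}\right) 0 + 109 = \frac{3315}{2576} \cdot 0 + 109 = 0 + 109 = 109$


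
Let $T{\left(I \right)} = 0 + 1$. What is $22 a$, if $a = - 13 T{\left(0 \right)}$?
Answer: $-286$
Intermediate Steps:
$T{\left(I \right)} = 1$
$a = -13$ ($a = \left(-13\right) 1 = -13$)
$22 a = 22 \left(-13\right) = -286$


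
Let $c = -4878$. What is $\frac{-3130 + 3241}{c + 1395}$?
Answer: $- \frac{37}{1161} \approx -0.031869$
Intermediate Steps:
$\frac{-3130 + 3241}{c + 1395} = \frac{-3130 + 3241}{-4878 + 1395} = \frac{111}{-3483} = 111 \left(- \frac{1}{3483}\right) = - \frac{37}{1161}$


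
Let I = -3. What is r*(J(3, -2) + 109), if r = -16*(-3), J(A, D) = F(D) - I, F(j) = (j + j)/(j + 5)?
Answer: 5312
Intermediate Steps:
F(j) = 2*j/(5 + j) (F(j) = (2*j)/(5 + j) = 2*j/(5 + j))
J(A, D) = 3 + 2*D/(5 + D) (J(A, D) = 2*D/(5 + D) - 1*(-3) = 2*D/(5 + D) + 3 = 3 + 2*D/(5 + D))
r = 48
r*(J(3, -2) + 109) = 48*(5*(3 - 2)/(5 - 2) + 109) = 48*(5*1/3 + 109) = 48*(5*(1/3)*1 + 109) = 48*(5/3 + 109) = 48*(332/3) = 5312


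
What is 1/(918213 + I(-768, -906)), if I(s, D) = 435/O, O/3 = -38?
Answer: 38/34891949 ≈ 1.0891e-6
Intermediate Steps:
O = -114 (O = 3*(-38) = -114)
I(s, D) = -145/38 (I(s, D) = 435/(-114) = 435*(-1/114) = -145/38)
1/(918213 + I(-768, -906)) = 1/(918213 - 145/38) = 1/(34891949/38) = 38/34891949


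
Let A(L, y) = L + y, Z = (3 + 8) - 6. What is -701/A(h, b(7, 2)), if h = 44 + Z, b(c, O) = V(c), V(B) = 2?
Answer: -701/51 ≈ -13.745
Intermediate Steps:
Z = 5 (Z = 11 - 6 = 5)
b(c, O) = 2
h = 49 (h = 44 + 5 = 49)
-701/A(h, b(7, 2)) = -701/(49 + 2) = -701/51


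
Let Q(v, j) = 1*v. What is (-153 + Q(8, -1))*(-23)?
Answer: 3335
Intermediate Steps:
Q(v, j) = v
(-153 + Q(8, -1))*(-23) = (-153 + 8)*(-23) = -145*(-23) = 3335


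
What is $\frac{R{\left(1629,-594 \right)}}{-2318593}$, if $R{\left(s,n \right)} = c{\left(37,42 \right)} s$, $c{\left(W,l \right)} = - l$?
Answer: $\frac{68418}{2318593} \approx 0.029508$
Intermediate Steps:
$R{\left(s,n \right)} = - 42 s$ ($R{\left(s,n \right)} = \left(-1\right) 42 s = - 42 s$)
$\frac{R{\left(1629,-594 \right)}}{-2318593} = \frac{\left(-42\right) 1629}{-2318593} = \left(-68418\right) \left(- \frac{1}{2318593}\right) = \frac{68418}{2318593}$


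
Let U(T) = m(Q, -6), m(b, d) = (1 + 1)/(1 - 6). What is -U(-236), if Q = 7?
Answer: ⅖ ≈ 0.40000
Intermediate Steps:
m(b, d) = -⅖ (m(b, d) = 2/(-5) = 2*(-⅕) = -⅖)
U(T) = -⅖
-U(-236) = -1*(-⅖) = ⅖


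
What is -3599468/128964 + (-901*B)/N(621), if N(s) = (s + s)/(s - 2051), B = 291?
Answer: 671505633862/2224629 ≈ 3.0185e+5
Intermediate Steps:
N(s) = 2*s/(-2051 + s) (N(s) = (2*s)/(-2051 + s) = 2*s/(-2051 + s))
-3599468/128964 + (-901*B)/N(621) = -3599468/128964 + (-901*291)/((2*621/(-2051 + 621))) = -3599468*1/128964 - 262191/(2*621/(-1430)) = -899867/32241 - 262191/(2*621*(-1/1430)) = -899867/32241 - 262191/(-621/715) = -899867/32241 - 262191*(-715/621) = -899867/32241 + 62488855/207 = 671505633862/2224629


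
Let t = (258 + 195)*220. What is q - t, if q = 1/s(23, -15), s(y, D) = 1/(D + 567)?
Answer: -99108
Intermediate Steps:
t = 99660 (t = 453*220 = 99660)
s(y, D) = 1/(567 + D)
q = 552 (q = 1/(1/(567 - 15)) = 1/(1/552) = 552)
q - t = 552 - 1*99660 = 552 - 99660 = -99108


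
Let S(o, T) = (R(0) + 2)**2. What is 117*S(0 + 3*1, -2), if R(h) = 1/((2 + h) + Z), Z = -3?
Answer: 117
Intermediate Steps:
R(h) = 1/(-1 + h) (R(h) = 1/((2 + h) - 3) = 1/(-1 + h))
S(o, T) = 1 (S(o, T) = (1/(-1 + 0) + 2)**2 = (1/(-1) + 2)**2 = (-1 + 2)**2 = 1**2 = 1)
117*S(0 + 3*1, -2) = 117*1 = 117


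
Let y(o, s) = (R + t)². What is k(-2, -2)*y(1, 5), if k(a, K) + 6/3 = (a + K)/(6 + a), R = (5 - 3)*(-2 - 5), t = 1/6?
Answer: -6889/12 ≈ -574.08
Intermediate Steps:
t = ⅙ ≈ 0.16667
R = -14 (R = 2*(-7) = -14)
k(a, K) = -2 + (K + a)/(6 + a) (k(a, K) = -2 + (a + K)/(6 + a) = -2 + (K + a)/(6 + a))
y(o, s) = 6889/36 (y(o, s) = (-14 + ⅙)² = (-83/6)² = 6889/36)
k(-2, -2)*y(1, 5) = ((-12 - 2 - 1*(-2))/(6 - 2))*(6889/36) = ((-12 - 2 + 2)/4)*(6889/36) = ((¼)*(-12))*(6889/36) = -3*6889/36 = -6889/12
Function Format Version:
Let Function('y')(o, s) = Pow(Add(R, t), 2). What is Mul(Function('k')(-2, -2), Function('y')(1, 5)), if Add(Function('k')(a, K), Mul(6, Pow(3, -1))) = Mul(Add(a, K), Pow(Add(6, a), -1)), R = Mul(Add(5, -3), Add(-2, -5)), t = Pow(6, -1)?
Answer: Rational(-6889, 12) ≈ -574.08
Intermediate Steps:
t = Rational(1, 6) ≈ 0.16667
R = -14 (R = Mul(2, -7) = -14)
Function('k')(a, K) = Add(-2, Mul(Pow(Add(6, a), -1), Add(K, a))) (Function('k')(a, K) = Add(-2, Mul(Add(a, K), Pow(Add(6, a), -1))) = Add(-2, Mul(Add(K, a), Pow(Add(6, a), -1))) = Add(-2, Mul(Pow(Add(6, a), -1), Add(K, a))))
Function('y')(o, s) = Rational(6889, 36) (Function('y')(o, s) = Pow(Add(-14, Rational(1, 6)), 2) = Pow(Rational(-83, 6), 2) = Rational(6889, 36))
Mul(Function('k')(-2, -2), Function('y')(1, 5)) = Mul(Mul(Pow(Add(6, -2), -1), Add(-12, -2, Mul(-1, -2))), Rational(6889, 36)) = Mul(Mul(Pow(4, -1), Add(-12, -2, 2)), Rational(6889, 36)) = Mul(Mul(Rational(1, 4), -12), Rational(6889, 36)) = Mul(-3, Rational(6889, 36)) = Rational(-6889, 12)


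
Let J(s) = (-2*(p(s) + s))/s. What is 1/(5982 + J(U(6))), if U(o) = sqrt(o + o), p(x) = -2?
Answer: 4485/26820299 - sqrt(3)/53640598 ≈ 0.00016719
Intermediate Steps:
U(o) = sqrt(2)*sqrt(o) (U(o) = sqrt(2*o) = sqrt(2)*sqrt(o))
J(s) = (4 - 2*s)/s (J(s) = (-2*(-2 + s))/s = (4 - 2*s)/s)
1/(5982 + J(U(6))) = 1/(5982 + (-2 + 4/((sqrt(2)*sqrt(6))))) = 1/(5982 + (-2 + 4/((2*sqrt(3))))) = 1/(5982 + (-2 + 4*(sqrt(3)/6))) = 1/(5982 + (-2 + 2*sqrt(3)/3)) = 1/(5980 + 2*sqrt(3)/3)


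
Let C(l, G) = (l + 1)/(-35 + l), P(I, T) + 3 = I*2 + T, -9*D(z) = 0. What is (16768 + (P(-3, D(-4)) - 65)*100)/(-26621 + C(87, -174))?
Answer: -121784/346051 ≈ -0.35192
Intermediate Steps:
D(z) = 0 (D(z) = -⅑*0 = 0)
P(I, T) = -3 + T + 2*I (P(I, T) = -3 + (I*2 + T) = -3 + (2*I + T) = -3 + (T + 2*I) = -3 + T + 2*I)
C(l, G) = (1 + l)/(-35 + l)
(16768 + (P(-3, D(-4)) - 65)*100)/(-26621 + C(87, -174)) = (16768 + ((-3 + 0 + 2*(-3)) - 65)*100)/(-26621 + (1 + 87)/(-35 + 87)) = (16768 + ((-3 + 0 - 6) - 65)*100)/(-26621 + 88/52) = (16768 + (-9 - 65)*100)/(-26621 + (1/52)*88) = (16768 - 74*100)/(-26621 + 22/13) = (16768 - 7400)/(-346051/13) = 9368*(-13/346051) = -121784/346051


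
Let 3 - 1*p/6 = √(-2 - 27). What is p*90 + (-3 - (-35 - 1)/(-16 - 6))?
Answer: 17769/11 - 540*I*√29 ≈ 1615.4 - 2908.0*I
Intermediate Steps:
p = 18 - 6*I*√29 (p = 18 - 6*√(-2 - 27) = 18 - 6*I*√29 ≈ 18.0 - 32.311*I)
p*90 + (-3 - (-35 - 1)/(-16 - 6)) = (18 - 6*I*√29)*90 + (-3 - (-35 - 1)/(-16 - 6)) = (1620 - 540*I*√29) + (-3 - (-36)/(-22)) = (1620 - 540*I*√29) + (-3 - (-36)*(-1)/22) = (1620 - 540*I*√29) + (-3 - 1*18/11) = (1620 - 540*I*√29) + (-3 - 18/11) = (1620 - 540*I*√29) - 51/11 = 17769/11 - 540*I*√29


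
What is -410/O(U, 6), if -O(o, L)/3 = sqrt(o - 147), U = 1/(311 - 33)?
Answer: -82*I*sqrt(11360470)/24519 ≈ -11.272*I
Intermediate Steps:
U = 1/278 ≈ 0.0035971
O(o, L) = -3*sqrt(-147 + o) (O(o, L) = -3*sqrt(o - 147) = -3*sqrt(-147 + o))
-410/O(U, 6) = -410*(-1/(3*sqrt(-147 + 1/278))) = -410*I*sqrt(11360470)/122595 = -82*I*sqrt(11360470)/24519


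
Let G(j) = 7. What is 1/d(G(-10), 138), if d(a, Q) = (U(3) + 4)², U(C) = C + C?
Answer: 1/100 ≈ 0.010000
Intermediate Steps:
U(C) = 2*C
d(a, Q) = 100 (d(a, Q) = (2*3 + 4)² = (6 + 4)² = 10² = 100)
1/d(G(-10), 138) = 1/100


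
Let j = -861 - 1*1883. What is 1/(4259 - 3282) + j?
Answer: -2680887/977 ≈ -2744.0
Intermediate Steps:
j = -2744 (j = -861 - 1883 = -2744)
1/(4259 - 3282) + j = 1/(4259 - 3282) - 2744 = 1/977 - 2744 = -2680887/977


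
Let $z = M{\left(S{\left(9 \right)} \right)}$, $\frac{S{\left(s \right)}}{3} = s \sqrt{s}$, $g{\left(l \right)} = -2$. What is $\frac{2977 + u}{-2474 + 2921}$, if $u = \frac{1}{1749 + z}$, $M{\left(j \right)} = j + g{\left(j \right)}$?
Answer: $\frac{5441957}{817116} \approx 6.66$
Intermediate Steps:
$S{\left(s \right)} = 3 s^{\frac{3}{2}}$ ($S{\left(s \right)} = 3 s \sqrt{s} = 3 s^{\frac{3}{2}}$)
$M{\left(j \right)} = -2 + j$ ($M{\left(j \right)} = j - 2 = -2 + j$)
$z = 79$ ($z = -2 + 3 \cdot 9^{\frac{3}{2}} = -2 + 3 \cdot 27 = -2 + 81 = 79$)
$u = \frac{1}{1828}$ ($u = \frac{1}{1749 + 79} = \frac{1}{1828} \approx 0.00054705$)
$\frac{2977 + u}{-2474 + 2921} = \frac{2977 + \frac{1}{1828}}{-2474 + 2921} = \frac{5441957}{1828 \cdot 447} = \frac{5441957}{1828} \cdot \frac{1}{447} = \frac{5441957}{817116}$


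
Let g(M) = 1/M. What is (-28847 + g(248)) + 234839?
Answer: 51086017/248 ≈ 2.0599e+5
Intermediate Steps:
(-28847 + g(248)) + 234839 = (-28847 + 1/248) + 234839 = -7154055/248 + 234839 = 51086017/248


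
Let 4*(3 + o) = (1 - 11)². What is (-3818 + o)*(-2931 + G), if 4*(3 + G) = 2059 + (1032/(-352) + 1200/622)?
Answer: 125679663863/13684 ≈ 9.1844e+6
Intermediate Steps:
o = 22 (o = -3 + (1 - 11)²/4 = -3 + (¼)*(-10)² = -3 + (¼)*100 = -3 + 25 = 22)
G = 27997429/54736 (G = -3 + (2059 + (1032/(-352) + 1200/622))/4 = -3 + (2059 + (1032*(-1/352) + 1200*(1/622)))/4 = -3 + (2059 + (-129/44 + 600/311))/4 = -3 + (2059 - 13719/13684)/4 = -3 + (¼)*(28161637/13684) = -3 + 28161637/54736 = 27997429/54736 ≈ 511.50)
(-3818 + o)*(-2931 + G) = (-3818 + 22)*(-2931 + 27997429/54736) = -3796*(-132433787/54736) = 125679663863/13684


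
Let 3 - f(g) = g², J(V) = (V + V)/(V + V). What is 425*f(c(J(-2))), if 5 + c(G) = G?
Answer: -5525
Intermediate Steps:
J(V) = 1 (J(V) = (2*V)/((2*V)) = (2*V)*(1/(2*V)) = 1)
c(G) = -5 + G
f(g) = 3 - g²
425*f(c(J(-2))) = 425*(3 - (-5 + 1)²) = 425*(3 - 1*(-4)²) = 425*(3 - 1*16) = 425*(3 - 16) = 425*(-13) = -5525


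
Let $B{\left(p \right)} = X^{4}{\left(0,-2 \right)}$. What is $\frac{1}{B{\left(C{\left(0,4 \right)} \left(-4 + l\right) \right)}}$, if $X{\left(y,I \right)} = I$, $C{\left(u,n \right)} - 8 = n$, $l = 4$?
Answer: $\frac{1}{16} \approx 0.0625$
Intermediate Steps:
$C{\left(u,n \right)} = 8 + n$
$B{\left(p \right)} = 16$ ($B{\left(p \right)} = \left(-2\right)^{4} = 16$)
$\frac{1}{B{\left(C{\left(0,4 \right)} \left(-4 + l\right) \right)}} = \frac{1}{16}$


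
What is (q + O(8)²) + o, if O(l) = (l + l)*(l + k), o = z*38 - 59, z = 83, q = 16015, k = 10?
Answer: 102054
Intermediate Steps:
o = 3095 (o = 83*38 - 59 = 3154 - 59 = 3095)
O(l) = 2*l*(10 + l) (O(l) = (l + l)*(l + 10) = (2*l)*(10 + l) = 2*l*(10 + l))
(q + O(8)²) + o = (16015 + (2*8*(10 + 8))²) + 3095 = (16015 + (2*8*18)²) + 3095 = (16015 + 288²) + 3095 = (16015 + 82944) + 3095 = 98959 + 3095 = 102054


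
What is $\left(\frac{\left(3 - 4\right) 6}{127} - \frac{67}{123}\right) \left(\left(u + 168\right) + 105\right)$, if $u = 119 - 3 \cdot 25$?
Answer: $- \frac{2931299}{15621} \approx -187.65$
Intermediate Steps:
$u = 44$ ($u = 119 - 75 = 44$)
$\left(\frac{\left(3 - 4\right) 6}{127} - \frac{67}{123}\right) \left(\left(u + 168\right) + 105\right) = \left(\frac{\left(3 - 4\right) 6}{127} - \frac{67}{123}\right) \left(\left(44 + 168\right) + 105\right) = \left(\left(-1\right) 6 \cdot \frac{1}{127} - \frac{67}{123}\right) \left(212 + 105\right) = \left(\left(-6\right) \frac{1}{127} - \frac{67}{123}\right) 317 = \left(- \frac{6}{127} - \frac{67}{123}\right) 317 = \left(- \frac{9247}{15621}\right) 317 = - \frac{2931299}{15621}$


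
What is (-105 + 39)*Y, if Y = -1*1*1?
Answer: 66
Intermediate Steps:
Y = -1 (Y = -1*1 = -1)
(-105 + 39)*Y = (-105 + 39)*(-1) = -66*(-1) = 66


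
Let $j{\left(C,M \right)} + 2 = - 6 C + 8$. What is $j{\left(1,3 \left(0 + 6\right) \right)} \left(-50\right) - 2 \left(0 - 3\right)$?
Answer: $6$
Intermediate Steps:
$j{\left(C,M \right)} = 6 - 6 C$ ($j{\left(C,M \right)} = -2 - \left(-8 + 6 C\right) = 6 - 6 C$)
$j{\left(1,3 \left(0 + 6\right) \right)} \left(-50\right) - 2 \left(0 - 3\right) = \left(6 - 6\right) \left(-50\right) - 2 \left(0 - 3\right) = \left(6 - 6\right) \left(-50\right) - -6 = 0 \left(-50\right) + 6 = 0 + 6 = 6$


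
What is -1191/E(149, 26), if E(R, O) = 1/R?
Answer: -177459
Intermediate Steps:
-1191/E(149, 26) = -1191/(1/149) = -1191/1/149 = -1191*149 = -177459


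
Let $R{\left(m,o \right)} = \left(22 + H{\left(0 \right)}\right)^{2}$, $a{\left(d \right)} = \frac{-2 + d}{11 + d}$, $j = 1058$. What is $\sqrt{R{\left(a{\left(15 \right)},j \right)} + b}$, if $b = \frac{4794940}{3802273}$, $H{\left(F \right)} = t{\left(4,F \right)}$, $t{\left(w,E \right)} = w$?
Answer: $\frac{4 \sqrt{611959558017014}}{3802273} \approx 26.024$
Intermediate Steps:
$H{\left(F \right)} = 4$
$a{\left(d \right)} = \frac{-2 + d}{11 + d}$
$b = \frac{4794940}{3802273}$ ($b = 4794940 \cdot \frac{1}{3802273} = \frac{4794940}{3802273} \approx 1.2611$)
$R{\left(m,o \right)} = 676$ ($R{\left(m,o \right)} = \left(22 + 4\right)^{2} = 26^{2} = 676$)
$\sqrt{R{\left(a{\left(15 \right)},j \right)} + b} = \sqrt{676 + \frac{4794940}{3802273}} = \sqrt{\frac{2575131488}{3802273}} = \frac{4 \sqrt{611959558017014}}{3802273}$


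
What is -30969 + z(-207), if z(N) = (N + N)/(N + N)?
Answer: -30968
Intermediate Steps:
z(N) = 1 (z(N) = (2*N)/((2*N)) = (2*N)*(1/(2*N)) = 1)
-30969 + z(-207) = -30969 + 1 = -30968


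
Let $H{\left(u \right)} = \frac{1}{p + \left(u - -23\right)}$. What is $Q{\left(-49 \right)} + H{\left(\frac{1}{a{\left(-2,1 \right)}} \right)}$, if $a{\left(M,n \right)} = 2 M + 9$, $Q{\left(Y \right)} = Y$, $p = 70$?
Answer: $- \frac{22829}{466} \approx -48.989$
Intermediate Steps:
$a{\left(M,n \right)} = 9 + 2 M$
$H{\left(u \right)} = \frac{1}{93 + u}$ ($H{\left(u \right)} = \frac{1}{70 + \left(u - -23\right)} = \frac{1}{70 + \left(u + 23\right)} = \frac{1}{70 + \left(23 + u\right)} = \frac{1}{93 + u}$)
$Q{\left(-49 \right)} + H{\left(\frac{1}{a{\left(-2,1 \right)}} \right)} = -49 + \frac{1}{93 + \frac{1}{9 + 2 \left(-2\right)}} = -49 + \frac{1}{93 + \frac{1}{9 - 4}} = -49 + \frac{1}{93 + \frac{1}{5}} = -49 + \frac{1}{\frac{466}{5}} = -49 + \frac{5}{466} = - \frac{22829}{466}$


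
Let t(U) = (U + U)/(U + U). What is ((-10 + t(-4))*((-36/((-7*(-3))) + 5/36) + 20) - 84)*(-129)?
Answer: 902355/28 ≈ 32227.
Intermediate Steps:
t(U) = 1 (t(U) = (2*U)/((2*U)) = (2*U)*(1/(2*U)) = 1)
((-10 + t(-4))*((-36/((-7*(-3))) + 5/36) + 20) - 84)*(-129) = ((-10 + 1)*((-36/((-7*(-3))) + 5/36) + 20) - 84)*(-129) = (-9*((-36/21 + 5*(1/36)) + 20) - 84)*(-129) = (-9*((-36*1/21 + 5/36) + 20) - 84)*(-129) = (-9*((-12/7 + 5/36) + 20) - 84)*(-129) = (-9*(-397/252 + 20) - 84)*(-129) = (-9*4643/252 - 84)*(-129) = (-4643/28 - 84)*(-129) = -6995/28*(-129) = 902355/28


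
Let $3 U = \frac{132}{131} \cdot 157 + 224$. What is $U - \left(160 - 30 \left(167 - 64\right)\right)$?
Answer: $\frac{1201558}{393} \approx 3057.4$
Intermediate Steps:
$U = \frac{50068}{393}$ ($U = \frac{\frac{132}{131} \cdot 157 + 224}{3} = \frac{\frac{20724}{131} + 224}{3} = \frac{1}{3} \cdot \frac{50068}{131} = \frac{50068}{393} \approx 127.4$)
$U - \left(160 - 30 \left(167 - 64\right)\right) = \frac{50068}{393} - \left(160 - 30 \left(167 - 64\right)\right) = \frac{50068}{393} + \left(30 \cdot 103 - 160\right) = \frac{50068}{393} + \left(3090 - 160\right) = \frac{50068}{393} + 2930 = \frac{1201558}{393}$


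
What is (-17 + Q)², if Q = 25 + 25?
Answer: 1089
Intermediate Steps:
Q = 50
(-17 + Q)² = (-17 + 50)² = 33² = 1089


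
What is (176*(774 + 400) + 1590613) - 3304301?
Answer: -1507064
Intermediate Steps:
(176*(774 + 400) + 1590613) - 3304301 = (176*1174 + 1590613) - 3304301 = (206624 + 1590613) - 3304301 = 1797237 - 3304301 = -1507064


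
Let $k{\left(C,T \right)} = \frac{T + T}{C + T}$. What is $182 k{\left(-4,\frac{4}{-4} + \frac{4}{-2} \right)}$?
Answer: $156$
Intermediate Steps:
$k{\left(C,T \right)} = \frac{2 T}{C + T}$
$182 k{\left(-4,\frac{4}{-4} + \frac{4}{-2} \right)} = 182 \frac{2 \left(\frac{4}{-4} + \frac{4}{-2}\right)}{-4 + \left(\frac{4}{-4} + \frac{4}{-2}\right)} = 182 \frac{2 \left(4 \left(- \frac{1}{4}\right) + 4 \left(- \frac{1}{2}\right)\right)}{-4 + \left(4 \left(- \frac{1}{4}\right) + 4 \left(- \frac{1}{2}\right)\right)} = 182 \frac{2 \left(-1 - 2\right)}{-4 - 3} = 182 \cdot 2 \left(-3\right) \frac{1}{-4 - 3} = 182 \cdot 2 \left(-3\right) \frac{1}{-7} = 182 \cdot 2 \left(-3\right) \left(- \frac{1}{7}\right) = 182 \cdot \frac{6}{7} = 156$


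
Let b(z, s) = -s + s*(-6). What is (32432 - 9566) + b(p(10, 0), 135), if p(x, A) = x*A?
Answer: 21921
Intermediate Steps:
p(x, A) = A*x
b(z, s) = -7*s (b(z, s) = -s - 6*s = -7*s)
(32432 - 9566) + b(p(10, 0), 135) = (32432 - 9566) - 7*135 = 22866 - 945 = 21921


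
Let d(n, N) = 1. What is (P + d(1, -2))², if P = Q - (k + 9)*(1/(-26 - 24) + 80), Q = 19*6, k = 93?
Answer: 40430753476/625 ≈ 6.4689e+7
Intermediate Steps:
Q = 114
P = -201099/25 (P = 114 - (93 + 9)*(1/(-26 - 24) + 80) = 114 - 102*(1/(-50) + 80) = 114 - 102*(-1/50 + 80) = 114 - 102*3999/50 = 114 - 1*203949/25 = 114 - 203949/25 = -201099/25 ≈ -8044.0)
(P + d(1, -2))² = (-201099/25 + 1)² = (-201074/25)² = 40430753476/625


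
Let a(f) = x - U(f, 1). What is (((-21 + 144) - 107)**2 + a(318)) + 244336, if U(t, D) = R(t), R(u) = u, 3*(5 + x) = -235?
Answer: 732572/3 ≈ 2.4419e+5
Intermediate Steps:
x = -250/3 (x = -5 + (1/3)*(-235) = -5 - 235/3 = -250/3 ≈ -83.333)
U(t, D) = t
a(f) = -250/3 - f
(((-21 + 144) - 107)**2 + a(318)) + 244336 = (((-21 + 144) - 107)**2 + (-250/3 - 1*318)) + 244336 = ((123 - 107)**2 + (-250/3 - 318)) + 244336 = (16**2 - 1204/3) + 244336 = (256 - 1204/3) + 244336 = -436/3 + 244336 = 732572/3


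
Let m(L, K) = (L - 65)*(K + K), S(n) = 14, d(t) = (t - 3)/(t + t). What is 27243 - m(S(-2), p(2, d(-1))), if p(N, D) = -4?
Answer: 26835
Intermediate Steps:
d(t) = (-3 + t)/(2*t) (d(t) = (-3 + t)/((2*t)) = (-3 + t)*(1/(2*t)) = (-3 + t)/(2*t))
m(L, K) = 2*K*(-65 + L) (m(L, K) = (-65 + L)*(2*K) = 2*K*(-65 + L))
27243 - m(S(-2), p(2, d(-1))) = 27243 - 2*(-4)*(-65 + 14) = 27243 - 2*(-4)*(-51) = 27243 - 1*408 = 27243 - 408 = 26835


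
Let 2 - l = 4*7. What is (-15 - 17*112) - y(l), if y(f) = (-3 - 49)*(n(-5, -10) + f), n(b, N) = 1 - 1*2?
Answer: -3323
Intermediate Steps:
n(b, N) = -1 (n(b, N) = 1 - 2 = -1)
l = -26 (l = 2 - 4*7 = 2 - 1*28 = 2 - 28 = -26)
y(f) = 52 - 52*f (y(f) = (-3 - 49)*(-1 + f) = -52*(-1 + f) = 52 - 52*f)
(-15 - 17*112) - y(l) = (-15 - 17*112) - (52 - 52*(-26)) = (-15 - 1904) - (52 + 1352) = -1919 - 1*1404 = -1919 - 1404 = -3323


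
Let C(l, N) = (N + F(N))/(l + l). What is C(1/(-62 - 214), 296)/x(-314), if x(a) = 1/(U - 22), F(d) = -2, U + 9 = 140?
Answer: -4422348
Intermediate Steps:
U = 131 (U = -9 + 140 = 131)
x(a) = 1/109 (x(a) = 1/(131 - 22) = 1/109)
C(l, N) = (-2 + N)/(2*l) (C(l, N) = (N - 2)/(l + l) = (-2 + N)/((2*l)) = (-2 + N)*(1/(2*l)) = (-2 + N)/(2*l))
C(1/(-62 - 214), 296)/x(-314) = ((-2 + 296)/(2*(1/(-62 - 214))))/(1/109) = ((½)*294/1/(-276))*109 = ((½)*294/(-1/276))*109 = ((½)*(-276)*294)*109 = -40572*109 = -4422348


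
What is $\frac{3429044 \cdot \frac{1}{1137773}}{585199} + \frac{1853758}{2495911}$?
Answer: $\frac{1234284424139414950}{1661836501777849397} \approx 0.74272$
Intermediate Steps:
$\frac{3429044 \cdot \frac{1}{1137773}}{585199} + \frac{1853758}{2495911} = 3429044 \cdot \frac{1}{1137773} \cdot \frac{1}{585199} + 1853758 \cdot \frac{1}{2495911} = \frac{3429044}{1137773} \cdot \frac{1}{585199} + \frac{1853758}{2495911} = \frac{3429044}{665823621827} + \frac{1853758}{2495911} = \frac{1234284424139414950}{1661836501777849397}$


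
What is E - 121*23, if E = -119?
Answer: -2902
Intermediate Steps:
E - 121*23 = -119 - 121*23 = -119 - 2783 = -2902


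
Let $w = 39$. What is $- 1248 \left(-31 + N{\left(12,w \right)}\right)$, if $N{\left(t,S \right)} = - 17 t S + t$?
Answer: $9952800$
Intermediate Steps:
$N{\left(t,S \right)} = t - 17 S t$ ($N{\left(t,S \right)} = - 17 S t + t = t - 17 S t$)
$- 1248 \left(-31 + N{\left(12,w \right)}\right) = - 1248 \left(-31 + 12 \left(1 - 663\right)\right) = - 1248 \left(-31 + 12 \left(-662\right)\right) = - 1248 \left(-31 - 7944\right) = \left(-1248\right) \left(-7975\right) = 9952800$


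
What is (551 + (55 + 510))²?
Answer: 1245456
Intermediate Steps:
(551 + (55 + 510))² = (551 + 565)² = 1116² = 1245456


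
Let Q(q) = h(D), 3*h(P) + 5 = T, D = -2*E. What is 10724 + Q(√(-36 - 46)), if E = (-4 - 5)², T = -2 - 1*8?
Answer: 10719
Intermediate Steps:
T = -10 (T = -2 - 8 = -10)
E = 81 (E = (-9)² = 81)
D = -162 (D = -2*81 = -162)
h(P) = -5 (h(P) = -5/3 + (⅓)*(-10) = -5/3 - 10/3 = -5)
Q(q) = -5
10724 + Q(√(-36 - 46)) = 10724 - 5 = 10719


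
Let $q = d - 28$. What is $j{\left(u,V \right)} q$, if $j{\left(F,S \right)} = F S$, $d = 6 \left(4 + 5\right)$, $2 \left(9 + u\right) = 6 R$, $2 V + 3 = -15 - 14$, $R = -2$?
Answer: $6240$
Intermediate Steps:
$V = -16$ ($V = - \frac{3}{2} + \frac{-15 - 14}{2} = - \frac{3}{2} + \frac{1}{2} \left(-29\right) = - \frac{3}{2} - \frac{29}{2} = -16$)
$u = -15$ ($u = -9 + \frac{6 \left(-2\right)}{2} = -9 + \frac{1}{2} \left(-12\right) = -9 - 6 = -15$)
$d = 54$ ($d = 6 \cdot 9 = 54$)
$q = 26$ ($q = 54 - 28 = 26$)
$j{\left(u,V \right)} q = \left(-15\right) \left(-16\right) 26 = 240 \cdot 26 = 6240$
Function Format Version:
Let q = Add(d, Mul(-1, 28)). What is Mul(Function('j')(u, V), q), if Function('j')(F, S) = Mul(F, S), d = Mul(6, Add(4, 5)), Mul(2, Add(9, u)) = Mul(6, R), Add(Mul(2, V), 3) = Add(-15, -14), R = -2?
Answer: 6240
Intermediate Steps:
V = -16 (V = Add(Rational(-3, 2), Mul(Rational(1, 2), Add(-15, -14))) = Add(Rational(-3, 2), Mul(Rational(1, 2), -29)) = Add(Rational(-3, 2), Rational(-29, 2)) = -16)
u = -15 (u = Add(-9, Mul(Rational(1, 2), Mul(6, -2))) = Add(-9, Mul(Rational(1, 2), -12)) = Add(-9, -6) = -15)
d = 54 (d = Mul(6, 9) = 54)
q = 26 (q = Add(54, Mul(-1, 28)) = Add(54, -28) = 26)
Mul(Function('j')(u, V), q) = Mul(Mul(-15, -16), 26) = Mul(240, 26) = 6240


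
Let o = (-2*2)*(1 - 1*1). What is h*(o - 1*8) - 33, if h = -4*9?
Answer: 255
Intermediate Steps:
h = -36
o = 0 (o = -4*(1 - 1) = -4*0 = 0)
h*(o - 1*8) - 33 = -36*(0 - 1*8) - 33 = -36*(0 - 8) - 33 = -36*(-8) - 33 = 288 - 33 = 255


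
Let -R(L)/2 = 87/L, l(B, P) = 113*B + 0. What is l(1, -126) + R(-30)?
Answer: 594/5 ≈ 118.80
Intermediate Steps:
l(B, P) = 113*B
R(L) = -174/L
l(1, -126) + R(-30) = 113*1 - 174/(-30) = 113 - 174*(-1/30) = 113 + 29/5 = 594/5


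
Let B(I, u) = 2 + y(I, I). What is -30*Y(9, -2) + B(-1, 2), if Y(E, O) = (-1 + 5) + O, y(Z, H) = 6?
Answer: -52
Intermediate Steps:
B(I, u) = 8 (B(I, u) = 2 + 6 = 8)
Y(E, O) = 4 + O
-30*Y(9, -2) + B(-1, 2) = -30*(4 - 2) + 8 = -30*2 + 8 = -60 + 8 = -52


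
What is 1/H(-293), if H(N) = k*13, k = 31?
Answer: 1/403 ≈ 0.0024814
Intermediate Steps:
H(N) = 403 (H(N) = 31*13 = 403)
1/H(-293) = 1/403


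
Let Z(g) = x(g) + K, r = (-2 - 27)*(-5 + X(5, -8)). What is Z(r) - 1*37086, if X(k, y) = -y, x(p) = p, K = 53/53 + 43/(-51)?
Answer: -1895815/51 ≈ -37173.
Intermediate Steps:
K = 8/51 (K = 53*(1/53) + 43*(-1/51) = 1 - 43/51 = 8/51 ≈ 0.15686)
r = -87 (r = (-2 - 27)*(-5 - 1*(-8)) = -29*(-5 + 8) = -29*3 = -87)
Z(g) = 8/51 + g (Z(g) = g + 8/51 = 8/51 + g)
Z(r) - 1*37086 = (8/51 - 87) - 1*37086 = -4429/51 - 37086 = -1895815/51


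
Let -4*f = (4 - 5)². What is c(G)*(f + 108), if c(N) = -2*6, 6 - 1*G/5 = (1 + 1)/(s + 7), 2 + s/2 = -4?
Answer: -1293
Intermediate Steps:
s = -12 (s = -4 + 2*(-4) = -4 - 8 = -12)
f = -¼ (f = -(4 - 5)²/4 = -¼*(-1)² = -¼*1 = -¼ ≈ -0.25000)
G = 32 (G = 30 - 5*(1 + 1)/(-12 + 7) = 30 - 10/(-5) = 30 - 10*(-1)/5 = 30 - 5*(-⅖) = 30 + 2 = 32)
c(N) = -12
c(G)*(f + 108) = -12*(-¼ + 108) = -12*431/4 = -1293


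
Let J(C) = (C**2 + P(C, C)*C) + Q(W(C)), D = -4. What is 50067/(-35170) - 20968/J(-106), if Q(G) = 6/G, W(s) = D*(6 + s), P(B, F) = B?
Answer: -372510187001/158068153510 ≈ -2.3566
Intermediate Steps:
W(s) = -24 - 4*s (W(s) = -4*(6 + s) = -24 - 4*s)
J(C) = 2*C**2 + 6/(-24 - 4*C) (J(C) = (C**2 + C*C) + 6/(-24 - 4*C) = (C**2 + C**2) + 6/(-24 - 4*C) = 2*C**2 + 6/(-24 - 4*C))
50067/(-35170) - 20968/J(-106) = 50067/(-35170) - 20968*2*(6 - 106)/(-3 + 4*(-106)**2*(6 - 106)) = 50067*(-1/35170) - 20968*(-200/(-3 + 4*11236*(-100))) = -50067/35170 - 20968*(-200/(-3 - 4494400)) = -50067/35170 - 20968/((1/2)*(-1/100)*(-4494403)) = -50067/35170 - 20968/4494403/200 = -50067/35170 - 20968*200/4494403 = -50067/35170 - 4193600/4494403 = -372510187001/158068153510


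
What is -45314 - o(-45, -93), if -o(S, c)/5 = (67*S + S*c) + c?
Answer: -39929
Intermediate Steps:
o(S, c) = -335*S - 5*c - 5*S*c (o(S, c) = -5*((67*S + S*c) + c) = -5*(c + 67*S + S*c) = -335*S - 5*c - 5*S*c)
-45314 - o(-45, -93) = -45314 - (-335*(-45) - 5*(-93) - 5*(-45)*(-93)) = -45314 - (15075 + 465 - 20925) = -45314 - 1*(-5385) = -45314 + 5385 = -39929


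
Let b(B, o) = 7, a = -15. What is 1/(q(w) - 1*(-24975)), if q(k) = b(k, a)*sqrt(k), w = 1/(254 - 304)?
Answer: 1248750/31187531299 - 35*I*sqrt(2)/31187531299 ≈ 4.004e-5 - 1.5871e-9*I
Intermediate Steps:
w = -1/50 (w = 1/(-50) = -1/50 ≈ -0.020000)
q(k) = 7*sqrt(k)
1/(q(w) - 1*(-24975)) = 1/(7*sqrt(-1/50) - 1*(-24975)) = 1/(7*(I*sqrt(2)/10) + 24975) = 1/(7*I*sqrt(2)/10 + 24975) = 1/(24975 + 7*I*sqrt(2)/10)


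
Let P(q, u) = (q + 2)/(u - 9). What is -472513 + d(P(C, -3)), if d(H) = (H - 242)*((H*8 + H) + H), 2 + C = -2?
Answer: -8512489/18 ≈ -4.7292e+5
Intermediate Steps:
C = -4 (C = -2 - 2 = -4)
P(q, u) = (2 + q)/(-9 + u)
d(H) = 10*H*(-242 + H) (d(H) = (-242 + H)*((8*H + H) + H) = (-242 + H)*(9*H + H) = (-242 + H)*(10*H) = 10*H*(-242 + H))
-472513 + d(P(C, -3)) = -472513 + 10*((2 - 4)/(-9 - 3))*(-242 + (2 - 4)/(-9 - 3)) = -472513 + 10*(-2/(-12))*(-242 - 2/(-12)) = -472513 + 10*(-1/12*(-2))*(-242 - 1/12*(-2)) = -472513 + 10*(1/6)*(-242 + 1/6) = -472513 + 10*(1/6)*(-1451/6) = -472513 - 7255/18 = -8512489/18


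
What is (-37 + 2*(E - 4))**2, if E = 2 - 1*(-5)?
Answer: 961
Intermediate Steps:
E = 7 (E = 2 + 5 = 7)
(-37 + 2*(E - 4))**2 = (-37 + 2*(7 - 4))**2 = (-37 + 2*3)**2 = (-37 + 6)**2 = (-31)**2 = 961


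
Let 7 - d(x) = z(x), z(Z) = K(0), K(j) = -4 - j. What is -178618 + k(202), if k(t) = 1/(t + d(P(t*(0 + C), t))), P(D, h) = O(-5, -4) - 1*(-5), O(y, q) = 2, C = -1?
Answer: -38045633/213 ≈ -1.7862e+5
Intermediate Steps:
z(Z) = -4 (z(Z) = -4 - 1*0 = -4 + 0 = -4)
P(D, h) = 7 (P(D, h) = 2 - 1*(-5) = 2 + 5 = 7)
d(x) = 11 (d(x) = 7 - 1*(-4) = 7 + 4 = 11)
k(t) = 1/(11 + t) (k(t) = 1/(t + 11) = 1/(11 + t))
-178618 + k(202) = -178618 + 1/(11 + 202) = -178618 + 1/213 = -38045633/213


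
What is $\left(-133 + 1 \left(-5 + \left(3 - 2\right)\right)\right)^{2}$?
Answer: $18769$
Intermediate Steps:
$\left(-133 + 1 \left(-5 + \left(3 - 2\right)\right)\right)^{2} = \left(-133 + 1 \left(-5 + 1\right)\right)^{2} = \left(-133 + 1 \left(-4\right)\right)^{2} = \left(-133 - 4\right)^{2} = \left(-137\right)^{2} = 18769$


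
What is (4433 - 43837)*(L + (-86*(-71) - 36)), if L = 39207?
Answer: -1784094908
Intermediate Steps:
(4433 - 43837)*(L + (-86*(-71) - 36)) = (4433 - 43837)*(39207 + (-86*(-71) - 36)) = -39404*(39207 + (6106 - 36)) = -39404*(39207 + 6070) = -39404*45277 = -1784094908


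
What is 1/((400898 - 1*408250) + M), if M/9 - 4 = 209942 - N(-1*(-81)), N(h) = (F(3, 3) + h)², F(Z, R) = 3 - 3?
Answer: 1/1823113 ≈ 5.4851e-7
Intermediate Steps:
F(Z, R) = 0
N(h) = h² (N(h) = (0 + h)² = h²)
M = 1830465 (M = 36 + 9*(209942 - (-1*(-81))²) = 36 + 9*(209942 - 1*81²) = 36 + 9*(209942 - 1*6561) = 36 + 9*(209942 - 6561) = 36 + 9*203381 = 36 + 1830429 = 1830465)
1/((400898 - 1*408250) + M) = 1/((400898 - 1*408250) + 1830465) = 1/((400898 - 408250) + 1830465) = 1/(-7352 + 1830465) = 1/1823113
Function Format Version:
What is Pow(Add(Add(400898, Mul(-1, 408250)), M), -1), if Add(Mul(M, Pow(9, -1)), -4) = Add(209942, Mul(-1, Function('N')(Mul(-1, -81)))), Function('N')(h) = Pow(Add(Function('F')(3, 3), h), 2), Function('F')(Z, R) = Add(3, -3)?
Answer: Rational(1, 1823113) ≈ 5.4851e-7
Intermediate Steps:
Function('F')(Z, R) = 0
Function('N')(h) = Pow(h, 2) (Function('N')(h) = Pow(Add(0, h), 2) = Pow(h, 2))
M = 1830465 (M = Add(36, Mul(9, Add(209942, Mul(-1, Pow(Mul(-1, -81), 2))))) = Add(36, Mul(9, Add(209942, Mul(-1, Pow(81, 2))))) = Add(36, Mul(9, Add(209942, Mul(-1, 6561)))) = Add(36, Mul(9, Add(209942, -6561))) = Add(36, Mul(9, 203381)) = Add(36, 1830429) = 1830465)
Pow(Add(Add(400898, Mul(-1, 408250)), M), -1) = Pow(Add(Add(400898, Mul(-1, 408250)), 1830465), -1) = Pow(Add(Add(400898, -408250), 1830465), -1) = Pow(Add(-7352, 1830465), -1) = Pow(1823113, -1) = Rational(1, 1823113)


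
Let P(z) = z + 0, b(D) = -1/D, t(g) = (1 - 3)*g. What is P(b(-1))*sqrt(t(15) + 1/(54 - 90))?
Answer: I*sqrt(1081)/6 ≈ 5.4798*I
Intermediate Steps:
t(g) = -2*g
P(z) = z
P(b(-1))*sqrt(t(15) + 1/(54 - 90)) = (-1/(-1))*sqrt(-2*15 + 1/(54 - 90)) = (-1*(-1))*sqrt(-30 + 1/(-36)) = 1*sqrt(-30 - 1/36) = 1*sqrt(-1081/36) = 1*(I*sqrt(1081)/6) = I*sqrt(1081)/6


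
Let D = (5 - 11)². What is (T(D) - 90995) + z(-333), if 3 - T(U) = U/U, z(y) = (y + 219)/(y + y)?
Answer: -10100204/111 ≈ -90993.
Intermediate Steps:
z(y) = (219 + y)/(2*y) (z(y) = (219 + y)/((2*y)) = (219 + y)*(1/(2*y)) = (219 + y)/(2*y))
D = 36 (D = (-6)² = 36)
T(U) = 2 (T(U) = 3 - U/U = 3 - 1*1 = 3 - 1 = 2)
(T(D) - 90995) + z(-333) = (2 - 90995) + (½)*(219 - 333)/(-333) = -90993 + (½)*(-1/333)*(-114) = -90993 + 19/111 = -10100204/111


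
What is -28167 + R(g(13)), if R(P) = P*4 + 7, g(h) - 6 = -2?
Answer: -28144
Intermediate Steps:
g(h) = 4 (g(h) = 6 - 2 = 4)
R(P) = 7 + 4*P (R(P) = 4*P + 7 = 7 + 4*P)
-28167 + R(g(13)) = -28167 + (7 + 4*4) = -28167 + (7 + 16) = -28167 + 23 = -28144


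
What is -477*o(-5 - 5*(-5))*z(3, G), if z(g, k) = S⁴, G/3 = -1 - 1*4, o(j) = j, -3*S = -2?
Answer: -16960/9 ≈ -1884.4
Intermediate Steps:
S = ⅔ (S = -⅓*(-2) = ⅔ ≈ 0.66667)
G = -15 (G = 3*(-1 - 1*4) = 3*(-1 - 4) = 3*(-5) = -15)
z(g, k) = 16/81 (z(g, k) = (⅔)⁴ = 16/81)
-477*o(-5 - 5*(-5))*z(3, G) = -477*(-5 - 5*(-5))*16/81 = -477*(-5 + 25)*16/81 = -9540*16/81 = -477*320/81 = -16960/9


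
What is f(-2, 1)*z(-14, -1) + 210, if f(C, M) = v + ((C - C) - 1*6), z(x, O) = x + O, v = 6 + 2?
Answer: 180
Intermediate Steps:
v = 8
z(x, O) = O + x
f(C, M) = 2 (f(C, M) = 8 + ((C - C) - 1*6) = 8 + (0 - 6) = 8 - 6 = 2)
f(-2, 1)*z(-14, -1) + 210 = 2*(-1 - 14) + 210 = 2*(-15) + 210 = -30 + 210 = 180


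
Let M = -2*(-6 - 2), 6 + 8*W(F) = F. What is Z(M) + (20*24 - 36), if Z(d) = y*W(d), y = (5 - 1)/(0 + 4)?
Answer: 1781/4 ≈ 445.25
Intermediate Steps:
W(F) = -¾ + F/8
y = 1 (y = 4/4 = 4*(¼) = 1)
M = 16 (M = -2*(-8) = 16)
Z(d) = -¾ + d/8 (Z(d) = 1*(-¾ + d/8) = -¾ + d/8)
Z(M) + (20*24 - 36) = (-¾ + (⅛)*16) + (20*24 - 36) = (-¾ + 2) + (480 - 36) = 5/4 + 444 = 1781/4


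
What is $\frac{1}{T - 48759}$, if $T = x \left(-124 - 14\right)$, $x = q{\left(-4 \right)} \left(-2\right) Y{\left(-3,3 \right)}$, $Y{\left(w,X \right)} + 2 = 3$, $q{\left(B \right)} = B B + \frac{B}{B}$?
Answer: $- \frac{1}{44067} \approx -2.2693 \cdot 10^{-5}$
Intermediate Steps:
$q{\left(B \right)} = 1 + B^{2}$ ($q{\left(B \right)} = B^{2} + 1 = 1 + B^{2}$)
$Y{\left(w,X \right)} = 1$ ($Y{\left(w,X \right)} = -2 + 3 = 1$)
$x = -34$ ($x = \left(1 + \left(-4\right)^{2}\right) \left(-2\right) 1 = \left(1 + 16\right) \left(-2\right) 1 = 17 \left(-2\right) 1 = \left(-34\right) 1 = -34$)
$T = 4692$ ($T = - 34 \left(-124 - 14\right) = \left(-34\right) \left(-138\right) = 4692$)
$\frac{1}{T - 48759} = \frac{1}{4692 - 48759} = \frac{1}{-44067} = - \frac{1}{44067}$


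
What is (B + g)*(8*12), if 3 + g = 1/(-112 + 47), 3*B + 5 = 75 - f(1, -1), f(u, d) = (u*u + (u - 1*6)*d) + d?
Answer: 116384/65 ≈ 1790.5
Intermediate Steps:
f(u, d) = d + u**2 + d*(-6 + u) (f(u, d) = (u**2 + (u - 6)*d) + d = (u**2 + (-6 + u)*d) + d = (u**2 + d*(-6 + u)) + d = d + u**2 + d*(-6 + u))
B = 65/3 (B = -5/3 + (75 - (1**2 - 5*(-1) - 1*1))/3 = -5/3 + (75 - (1 + 5 - 1))/3 = -5/3 + (75 - 1*5)/3 = -5/3 + (75 - 5)/3 = -5/3 + (1/3)*70 = -5/3 + 70/3 = 65/3 ≈ 21.667)
g = -196/65 (g = -3 + 1/(-112 + 47) = -3 + 1/(-65) = -3 - 1/65 = -196/65 ≈ -3.0154)
(B + g)*(8*12) = (65/3 - 196/65)*(8*12) = (3637/195)*96 = 116384/65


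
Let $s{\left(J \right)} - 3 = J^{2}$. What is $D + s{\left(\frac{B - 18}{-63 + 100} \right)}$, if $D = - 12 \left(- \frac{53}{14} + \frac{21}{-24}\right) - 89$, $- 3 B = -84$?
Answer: $- \frac{574949}{19166} \approx -29.998$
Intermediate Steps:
$B = 28$ ($B = \left(- \frac{1}{3}\right) \left(-84\right) = 28$)
$D = - \frac{463}{14}$ ($D = - 12 \left(\left(-53\right) \frac{1}{14} + 21 \left(- \frac{1}{24}\right)\right) - 89 = - 12 \left(- \frac{53}{14} - \frac{7}{8}\right) - 89 = \left(-12\right) \left(- \frac{261}{56}\right) - 89 = \frac{783}{14} - 89 = - \frac{463}{14} \approx -33.071$)
$s{\left(J \right)} = 3 + J^{2}$
$D + s{\left(\frac{B - 18}{-63 + 100} \right)} = - \frac{463}{14} + \left(3 + \left(\frac{28 - 18}{-63 + 100}\right)^{2}\right) = - \frac{463}{14} + \left(3 + \left(\frac{28 + \left(-52 + 34\right)}{37}\right)^{2}\right) = - \frac{463}{14} + \left(3 + \left(\left(28 - 18\right) \frac{1}{37}\right)^{2}\right) = - \frac{463}{14} + \left(3 + \left(10 \cdot \frac{1}{37}\right)^{2}\right) = - \frac{463}{14} + \left(3 + \left(\frac{10}{37}\right)^{2}\right) = - \frac{463}{14} + \left(3 + \frac{100}{1369}\right) = - \frac{463}{14} + \frac{4207}{1369} = - \frac{574949}{19166}$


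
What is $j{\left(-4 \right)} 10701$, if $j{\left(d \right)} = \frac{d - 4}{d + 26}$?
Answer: $- \frac{42804}{11} \approx -3891.3$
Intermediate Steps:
$j{\left(d \right)} = \frac{-4 + d}{26 + d}$
$j{\left(-4 \right)} 10701 = \frac{-4 - 4}{26 - 4} \cdot 10701 = \frac{1}{22} \left(-8\right) 10701 = \left(- \frac{4}{11}\right) 10701 = - \frac{42804}{11}$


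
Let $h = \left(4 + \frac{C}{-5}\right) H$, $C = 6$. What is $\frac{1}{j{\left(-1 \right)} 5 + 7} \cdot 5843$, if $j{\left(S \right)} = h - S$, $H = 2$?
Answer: $\frac{5843}{40} \approx 146.07$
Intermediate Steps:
$h = \frac{28}{5}$ ($h = \left(4 + \frac{6}{-5}\right) 2 = \left(4 + 6 \left(- \frac{1}{5}\right)\right) 2 = \left(4 - \frac{6}{5}\right) 2 = \frac{14}{5} \cdot 2 = \frac{28}{5} \approx 5.6$)
$j{\left(S \right)} = \frac{28}{5} - S$
$\frac{1}{j{\left(-1 \right)} 5 + 7} \cdot 5843 = \frac{1}{\left(\frac{28}{5} - -1\right) 5 + 7} \cdot 5843 = \frac{1}{\left(\frac{28}{5} + 1\right) 5 + 7} \cdot 5843 = \frac{1}{\frac{33}{5} \cdot 5 + 7} \cdot 5843 = \frac{1}{33 + 7} \cdot 5843 = \frac{1}{40} \cdot 5843 = \frac{5843}{40}$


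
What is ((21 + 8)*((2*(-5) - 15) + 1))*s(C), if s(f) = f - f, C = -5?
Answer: 0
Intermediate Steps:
s(f) = 0
((21 + 8)*((2*(-5) - 15) + 1))*s(C) = ((21 + 8)*((2*(-5) - 15) + 1))*0 = (29*((-10 - 15) + 1))*0 = (29*(-25 + 1))*0 = (29*(-24))*0 = -696*0 = 0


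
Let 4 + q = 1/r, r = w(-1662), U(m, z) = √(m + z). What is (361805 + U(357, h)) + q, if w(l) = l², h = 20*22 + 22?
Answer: 999382641445/2762244 + 3*√91 ≈ 3.6183e+5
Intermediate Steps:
h = 462 (h = 440 + 22 = 462)
r = 2762244 (r = (-1662)² = 2762244)
q = -11048975/2762244 (q = -4 + 1/2762244 = -11048975/2762244 ≈ -4.0000)
(361805 + U(357, h)) + q = (361805 + √(357 + 462)) - 11048975/2762244 = (361805 + √819) - 11048975/2762244 = (361805 + 3*√91) - 11048975/2762244 = 999382641445/2762244 + 3*√91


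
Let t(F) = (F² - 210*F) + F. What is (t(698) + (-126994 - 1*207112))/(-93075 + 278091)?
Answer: 902/23127 ≈ 0.039002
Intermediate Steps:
t(F) = F² - 209*F
(t(698) + (-126994 - 1*207112))/(-93075 + 278091) = (698*(-209 + 698) + (-126994 - 1*207112))/(-93075 + 278091) = (698*489 + (-126994 - 207112))/185016 = (341322 - 334106)*(1/185016) = 7216*(1/185016) = 902/23127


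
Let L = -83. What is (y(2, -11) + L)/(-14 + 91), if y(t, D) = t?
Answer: -81/77 ≈ -1.0519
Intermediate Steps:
(y(2, -11) + L)/(-14 + 91) = (2 - 83)/(-14 + 91) = -81/77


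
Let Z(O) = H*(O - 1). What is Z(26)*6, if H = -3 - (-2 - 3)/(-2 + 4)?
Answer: -75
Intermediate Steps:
H = -½ (H = -3 - (-5)/2 = -3 - 1*(-5/2) = -3 + 5/2 = -½ ≈ -0.50000)
Z(O) = ½ - O/2 (Z(O) = -(O - 1)/2 = -(-1 + O)/2 = ½ - O/2)
Z(26)*6 = (½ - ½*26)*6 = (½ - 13)*6 = -25/2*6 = -75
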